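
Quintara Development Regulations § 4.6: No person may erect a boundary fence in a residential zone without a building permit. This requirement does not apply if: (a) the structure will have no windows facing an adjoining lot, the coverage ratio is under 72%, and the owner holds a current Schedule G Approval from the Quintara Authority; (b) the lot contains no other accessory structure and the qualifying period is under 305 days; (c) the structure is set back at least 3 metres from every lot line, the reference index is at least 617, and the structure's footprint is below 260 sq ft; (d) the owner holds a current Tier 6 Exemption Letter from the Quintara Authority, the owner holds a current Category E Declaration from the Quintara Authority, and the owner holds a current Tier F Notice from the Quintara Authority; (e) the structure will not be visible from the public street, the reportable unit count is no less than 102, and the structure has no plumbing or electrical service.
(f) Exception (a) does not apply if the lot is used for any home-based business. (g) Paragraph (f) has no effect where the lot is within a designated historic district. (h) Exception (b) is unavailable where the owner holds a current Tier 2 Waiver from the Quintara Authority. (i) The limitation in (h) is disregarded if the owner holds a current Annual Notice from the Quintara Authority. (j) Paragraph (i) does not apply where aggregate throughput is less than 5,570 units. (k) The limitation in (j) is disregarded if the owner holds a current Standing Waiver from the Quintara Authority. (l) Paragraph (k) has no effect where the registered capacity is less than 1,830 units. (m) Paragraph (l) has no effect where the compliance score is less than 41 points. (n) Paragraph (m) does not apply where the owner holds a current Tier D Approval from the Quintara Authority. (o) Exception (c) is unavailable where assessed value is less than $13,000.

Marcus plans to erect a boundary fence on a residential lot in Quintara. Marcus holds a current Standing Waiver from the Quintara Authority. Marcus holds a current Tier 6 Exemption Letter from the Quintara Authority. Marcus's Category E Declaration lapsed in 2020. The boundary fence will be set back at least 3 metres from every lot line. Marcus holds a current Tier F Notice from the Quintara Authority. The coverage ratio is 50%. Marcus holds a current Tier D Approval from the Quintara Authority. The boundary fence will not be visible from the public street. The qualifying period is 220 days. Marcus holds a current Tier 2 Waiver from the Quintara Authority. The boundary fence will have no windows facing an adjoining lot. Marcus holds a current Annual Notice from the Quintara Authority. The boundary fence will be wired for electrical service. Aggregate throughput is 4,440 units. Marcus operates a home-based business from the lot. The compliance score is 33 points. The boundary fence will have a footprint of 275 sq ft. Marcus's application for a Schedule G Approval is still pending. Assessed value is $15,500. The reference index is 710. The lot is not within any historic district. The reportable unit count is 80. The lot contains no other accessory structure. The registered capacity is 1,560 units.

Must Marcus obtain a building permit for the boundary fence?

Yes — Marcus must obtain a building permit.

Exception (a) requires that the owner holds a current Schedule G Approval from the Quintara Authority; but the Schedule G Approval is not current, so (a) is unavailable.
All of (b)'s requirements are met (the lot has no other accessory structure; the qualifying period is 220 days, under the 305 days limit). Turning to paragraphs (h)–(n): (h) operates against (b): a current Tier 2 Waiver is held. (i) would limit (h) — a current Annual Notice is held — but (j) sets (i) aside: (j) operates against (i): aggregate throughput is 4,440 units, less than the 5,570 units limit. (k) applies (a current Standing Waiver is held), but is itself disapplied by (l): (l) is triggered — the registered capacity is 1,560 units, less than the 1,830 units limit. (m) would limit (l) — the compliance score is 33 points, less than the 41 points limit — but (n) sets (m) aside: (n) operates against (m): a current Tier D Approval is held. So (b) is unavailable.
Exception (c) fails — the structure's footprint is 275 sq ft, not below 260 sq ft.
Exception (d) requires that the owner holds a current Category E Declaration from the Quintara Authority; but no current Category E Declaration is held, so (d) is unavailable.
Exception (e) does not apply: the reportable unit count is 80, short of 102.
No exception displaces § 4.6.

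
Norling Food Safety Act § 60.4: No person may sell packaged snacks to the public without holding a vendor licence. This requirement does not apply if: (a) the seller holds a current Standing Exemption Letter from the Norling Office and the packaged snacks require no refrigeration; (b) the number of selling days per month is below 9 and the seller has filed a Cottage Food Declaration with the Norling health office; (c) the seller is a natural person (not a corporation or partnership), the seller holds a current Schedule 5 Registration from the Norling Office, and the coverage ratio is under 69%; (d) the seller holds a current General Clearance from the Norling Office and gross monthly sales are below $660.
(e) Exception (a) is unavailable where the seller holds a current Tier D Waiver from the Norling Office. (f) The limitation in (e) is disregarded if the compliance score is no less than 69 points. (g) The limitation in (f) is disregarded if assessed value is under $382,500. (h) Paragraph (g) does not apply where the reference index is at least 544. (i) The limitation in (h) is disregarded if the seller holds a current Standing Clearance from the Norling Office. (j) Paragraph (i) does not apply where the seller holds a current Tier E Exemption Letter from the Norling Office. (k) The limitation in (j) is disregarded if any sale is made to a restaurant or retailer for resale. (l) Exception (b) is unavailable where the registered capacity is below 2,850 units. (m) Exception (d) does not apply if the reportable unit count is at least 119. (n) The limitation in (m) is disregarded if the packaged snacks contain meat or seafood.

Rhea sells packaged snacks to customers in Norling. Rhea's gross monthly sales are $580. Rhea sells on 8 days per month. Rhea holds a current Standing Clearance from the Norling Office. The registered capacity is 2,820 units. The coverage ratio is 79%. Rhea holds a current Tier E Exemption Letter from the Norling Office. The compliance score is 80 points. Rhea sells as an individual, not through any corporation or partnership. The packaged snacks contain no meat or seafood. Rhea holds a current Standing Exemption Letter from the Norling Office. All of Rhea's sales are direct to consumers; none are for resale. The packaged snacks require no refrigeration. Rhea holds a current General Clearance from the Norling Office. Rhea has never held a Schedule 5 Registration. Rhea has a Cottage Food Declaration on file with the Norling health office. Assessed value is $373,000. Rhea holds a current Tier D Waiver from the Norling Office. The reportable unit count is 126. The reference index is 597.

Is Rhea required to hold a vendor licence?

No — exception (a) applies; Rhea is not required to hold a vendor licence.

Exception (a): a current Standing Exemption Letter is held; the packaged snacks are shelf-stable — every condition holds. Applying paragraphs (e)–(k): (e) applies (a current Tier D Waiver is held), but is set aside by (f): (f) operates against (e): the compliance score is 80 points, meeting the 69 points threshold. (g) would limit (f) — assessed value is $373,000, under the $382,500 limit — but (h) sets (g) aside: (h) is engaged — the reference index is 597, meeting the 544 threshold. (i) operates (a current Standing Clearance is held), but is set aside by (j): (j) operates — a current Tier E Exemption Letter is held. (k) does not operate here (no sales are for resale), so (j) stands. Exception (a) stands.
Exception (b) is satisfied on its face — the number of selling days per month is 8, below the 9 limit; a Cottage Food Declaration is on file. Turning to paragraph (l): (l) operates against (b): the registered capacity is 2,820 units, below the 2,850 units limit. Exception (b) does not apply.
Exception (c) requires that the seller holds a current Schedule 5 Registration from the Norling Office; but the Schedule 5 Registration is not current, so (c) is unavailable.
All of (d)'s requirements are met (a current General Clearance is held; gross monthly sales are $580, below the $660 limit). However, paragraphs (m)–(n) must be considered: (m) is triggered — the reportable unit count is 126, meeting the 119 threshold. (n) is inapplicable (the packaged snacks contain no meat or seafood), so (m) stands. (d) is therefore removed.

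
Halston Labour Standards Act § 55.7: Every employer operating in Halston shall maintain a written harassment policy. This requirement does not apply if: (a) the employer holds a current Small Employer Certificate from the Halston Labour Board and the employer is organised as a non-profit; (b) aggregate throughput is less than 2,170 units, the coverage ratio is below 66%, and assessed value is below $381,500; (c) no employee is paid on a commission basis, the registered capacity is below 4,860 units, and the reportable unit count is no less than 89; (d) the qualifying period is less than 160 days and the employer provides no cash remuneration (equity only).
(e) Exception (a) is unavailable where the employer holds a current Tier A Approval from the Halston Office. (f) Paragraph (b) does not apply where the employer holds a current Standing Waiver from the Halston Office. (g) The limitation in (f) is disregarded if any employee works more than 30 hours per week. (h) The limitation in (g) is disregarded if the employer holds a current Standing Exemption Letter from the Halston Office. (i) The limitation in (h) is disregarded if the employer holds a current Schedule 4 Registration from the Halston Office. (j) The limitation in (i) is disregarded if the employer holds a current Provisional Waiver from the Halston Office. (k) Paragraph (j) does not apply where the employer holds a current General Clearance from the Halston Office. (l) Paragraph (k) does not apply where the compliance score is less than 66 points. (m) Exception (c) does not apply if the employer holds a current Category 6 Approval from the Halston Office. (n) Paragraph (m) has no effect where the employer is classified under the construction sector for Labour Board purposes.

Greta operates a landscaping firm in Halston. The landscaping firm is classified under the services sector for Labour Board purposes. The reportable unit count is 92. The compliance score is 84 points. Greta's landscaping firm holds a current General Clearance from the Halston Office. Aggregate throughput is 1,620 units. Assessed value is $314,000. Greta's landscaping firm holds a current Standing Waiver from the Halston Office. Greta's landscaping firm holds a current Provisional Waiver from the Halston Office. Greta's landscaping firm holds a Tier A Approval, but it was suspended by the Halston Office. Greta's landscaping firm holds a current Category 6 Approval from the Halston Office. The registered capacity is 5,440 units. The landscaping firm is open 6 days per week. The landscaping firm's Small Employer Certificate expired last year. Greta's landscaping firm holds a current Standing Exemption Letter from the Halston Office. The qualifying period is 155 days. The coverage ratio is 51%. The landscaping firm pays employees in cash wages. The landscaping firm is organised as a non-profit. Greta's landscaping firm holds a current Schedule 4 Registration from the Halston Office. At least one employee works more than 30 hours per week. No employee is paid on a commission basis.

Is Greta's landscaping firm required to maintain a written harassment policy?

Exception (a) does not apply: the Small Employer Certificate has expired.
Exception (b): aggregate throughput is 1,620 units, less than the 2,170 units limit; the coverage ratio is 51%, below the 66% limit; assessed value is $314,000, below the $381,500 limit — every condition holds. As to paragraphs (f)–(l): (f) is triggered (a current Standing Waiver is held), but is displaced by (g): (g) is engaged — at least one employee exceeds 30 hours/week. (h) would limit (g) — a current Standing Exemption Letter is held — but (i) sets (h) aside: (i) is triggered — a current Schedule 4 Registration is held. (j) applies (a current Provisional Waiver is held), but is displaced by (k): (k) operates against (j): a current General Clearance is held. (l), which would lift (k), is inapplicable — the compliance score is 84 points, not less than 66 points. (b) remains available.
Exception (c) requires that the registered capacity is below 4,860 units; but the registered capacity is 5,440 units, not below 4,860 units, so (c) is unavailable.
Exception (d) requires that the employer provides no cash remuneration (equity only); but employees are paid cash wages, so (d) is unavailable.

No — exception (b) applies; Greta's landscaping firm is not required to maintain a written harassment policy.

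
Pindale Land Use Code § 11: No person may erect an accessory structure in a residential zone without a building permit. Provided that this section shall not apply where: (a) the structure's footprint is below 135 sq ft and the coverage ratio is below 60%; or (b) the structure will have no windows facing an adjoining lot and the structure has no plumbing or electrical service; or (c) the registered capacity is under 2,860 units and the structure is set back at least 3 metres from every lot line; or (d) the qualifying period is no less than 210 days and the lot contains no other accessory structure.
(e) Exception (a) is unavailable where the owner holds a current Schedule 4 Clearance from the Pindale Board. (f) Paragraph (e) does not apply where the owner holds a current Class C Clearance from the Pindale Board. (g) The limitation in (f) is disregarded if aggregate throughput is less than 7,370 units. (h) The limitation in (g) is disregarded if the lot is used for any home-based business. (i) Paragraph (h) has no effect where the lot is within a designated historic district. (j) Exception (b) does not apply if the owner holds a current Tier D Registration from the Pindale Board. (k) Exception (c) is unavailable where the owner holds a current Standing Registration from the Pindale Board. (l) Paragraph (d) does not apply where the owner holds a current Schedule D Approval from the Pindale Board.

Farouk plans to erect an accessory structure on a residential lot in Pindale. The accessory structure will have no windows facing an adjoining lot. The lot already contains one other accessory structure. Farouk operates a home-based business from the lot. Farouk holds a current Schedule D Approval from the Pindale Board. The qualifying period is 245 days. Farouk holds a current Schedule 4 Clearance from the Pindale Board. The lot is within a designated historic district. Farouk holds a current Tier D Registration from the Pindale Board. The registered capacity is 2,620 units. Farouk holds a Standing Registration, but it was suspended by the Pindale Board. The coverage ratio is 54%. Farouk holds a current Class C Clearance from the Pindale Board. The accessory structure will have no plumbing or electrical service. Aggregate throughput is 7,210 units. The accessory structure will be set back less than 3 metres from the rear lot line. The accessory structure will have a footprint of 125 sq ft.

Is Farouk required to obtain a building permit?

Exception (a)'s conditions are all satisfied: the structure's footprint is 125 sq ft, below the 135 sq ft limit; the coverage ratio is 54%, below the 60% limit. Turning to paragraphs (e)–(i): (e) operates — a current Schedule 4 Clearance is held. (f) is triggered (a current Class C Clearance is held), but is itself disapplied by (g): (g) operates against (f): aggregate throughput is 7,210 units, less than the 7,370 units limit. (h) operates (a home-based business operates on the lot), but is itself disapplied by (i): (i) operates against (h): the lot is in a historic district. Exception (a) does not apply.
Exception (b)'s conditions are all satisfied: no windows face an adjoining lot; there is no plumbing or electrical service. However, paragraph (j) must be considered: (j) applies — a current Tier D Registration is held. Exception (b) does not apply.
Exception (c) does not apply: the rear setback is under 3 m.
Exception (d) does not apply: the lot already has another accessory structure.
No exception is made out. Farouk falls within the general rule.

Yes — Farouk must obtain a building permit.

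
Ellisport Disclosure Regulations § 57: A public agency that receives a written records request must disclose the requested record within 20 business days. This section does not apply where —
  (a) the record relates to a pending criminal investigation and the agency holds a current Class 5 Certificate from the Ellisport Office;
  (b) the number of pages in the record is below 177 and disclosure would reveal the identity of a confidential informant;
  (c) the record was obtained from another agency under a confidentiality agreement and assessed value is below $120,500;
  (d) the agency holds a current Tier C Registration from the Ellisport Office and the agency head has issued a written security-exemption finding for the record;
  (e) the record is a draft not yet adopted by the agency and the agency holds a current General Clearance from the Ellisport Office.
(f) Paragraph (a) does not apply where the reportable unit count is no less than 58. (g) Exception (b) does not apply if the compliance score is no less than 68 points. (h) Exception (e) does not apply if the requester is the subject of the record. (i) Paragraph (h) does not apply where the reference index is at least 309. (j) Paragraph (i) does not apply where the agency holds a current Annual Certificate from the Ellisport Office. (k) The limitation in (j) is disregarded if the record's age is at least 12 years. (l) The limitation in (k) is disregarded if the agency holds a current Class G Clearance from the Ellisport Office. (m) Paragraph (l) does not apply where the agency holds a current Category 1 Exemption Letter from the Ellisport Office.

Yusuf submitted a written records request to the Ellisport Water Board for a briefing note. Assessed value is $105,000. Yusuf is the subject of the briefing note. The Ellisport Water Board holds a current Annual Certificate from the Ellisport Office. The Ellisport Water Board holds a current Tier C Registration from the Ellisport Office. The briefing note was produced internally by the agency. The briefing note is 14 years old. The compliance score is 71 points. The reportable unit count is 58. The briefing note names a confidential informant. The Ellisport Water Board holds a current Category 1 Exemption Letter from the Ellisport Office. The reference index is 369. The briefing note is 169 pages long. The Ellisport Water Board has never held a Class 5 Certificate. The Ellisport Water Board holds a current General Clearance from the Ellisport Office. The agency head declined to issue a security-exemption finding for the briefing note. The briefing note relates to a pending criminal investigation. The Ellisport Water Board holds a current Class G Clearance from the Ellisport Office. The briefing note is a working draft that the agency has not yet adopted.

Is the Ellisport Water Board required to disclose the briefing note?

Exception (a) requires that the agency holds a current Class 5 Certificate from the Ellisport Office; but no current Class 5 Certificate is held, so (a) is unavailable.
Exception (b)'s conditions are all satisfied: the number of pages in the record is 169, below the 177 limit; the briefing note names a confidential informant. But: (g) operates against (b): the compliance score is 71 points, meeting the 68 points threshold. (b) is therefore removed.
Exception (c) requires that the record was obtained from another agency under a confidentiality agreement; but the briefing note was produced internally, so (c) is unavailable.
Exception (d) fails — the agency head declined to issue a security-exemption finding.
Exception (e) is satisfied on its face — the briefing note is an unadopted draft; a current General Clearance is held. Considering the limiting provisions: (h) applies (Yusuf is the subject of the briefing note), but is displaced by (i): (i) is triggered — the reference index is 369, meeting the 309 threshold. (j) is triggered (a current Annual Certificate is held), but is set aside by (k): (k) applies — the record's age is 14 years, meeting the 12 years threshold. (l) applies (a current Class G Clearance is held), but is itself disapplied by (m): (m) is engaged — a current Category 1 Exemption Letter is held. (e) remains available.

No — exception (e) applies; the Ellisport Water Board is not required to disclose the briefing note.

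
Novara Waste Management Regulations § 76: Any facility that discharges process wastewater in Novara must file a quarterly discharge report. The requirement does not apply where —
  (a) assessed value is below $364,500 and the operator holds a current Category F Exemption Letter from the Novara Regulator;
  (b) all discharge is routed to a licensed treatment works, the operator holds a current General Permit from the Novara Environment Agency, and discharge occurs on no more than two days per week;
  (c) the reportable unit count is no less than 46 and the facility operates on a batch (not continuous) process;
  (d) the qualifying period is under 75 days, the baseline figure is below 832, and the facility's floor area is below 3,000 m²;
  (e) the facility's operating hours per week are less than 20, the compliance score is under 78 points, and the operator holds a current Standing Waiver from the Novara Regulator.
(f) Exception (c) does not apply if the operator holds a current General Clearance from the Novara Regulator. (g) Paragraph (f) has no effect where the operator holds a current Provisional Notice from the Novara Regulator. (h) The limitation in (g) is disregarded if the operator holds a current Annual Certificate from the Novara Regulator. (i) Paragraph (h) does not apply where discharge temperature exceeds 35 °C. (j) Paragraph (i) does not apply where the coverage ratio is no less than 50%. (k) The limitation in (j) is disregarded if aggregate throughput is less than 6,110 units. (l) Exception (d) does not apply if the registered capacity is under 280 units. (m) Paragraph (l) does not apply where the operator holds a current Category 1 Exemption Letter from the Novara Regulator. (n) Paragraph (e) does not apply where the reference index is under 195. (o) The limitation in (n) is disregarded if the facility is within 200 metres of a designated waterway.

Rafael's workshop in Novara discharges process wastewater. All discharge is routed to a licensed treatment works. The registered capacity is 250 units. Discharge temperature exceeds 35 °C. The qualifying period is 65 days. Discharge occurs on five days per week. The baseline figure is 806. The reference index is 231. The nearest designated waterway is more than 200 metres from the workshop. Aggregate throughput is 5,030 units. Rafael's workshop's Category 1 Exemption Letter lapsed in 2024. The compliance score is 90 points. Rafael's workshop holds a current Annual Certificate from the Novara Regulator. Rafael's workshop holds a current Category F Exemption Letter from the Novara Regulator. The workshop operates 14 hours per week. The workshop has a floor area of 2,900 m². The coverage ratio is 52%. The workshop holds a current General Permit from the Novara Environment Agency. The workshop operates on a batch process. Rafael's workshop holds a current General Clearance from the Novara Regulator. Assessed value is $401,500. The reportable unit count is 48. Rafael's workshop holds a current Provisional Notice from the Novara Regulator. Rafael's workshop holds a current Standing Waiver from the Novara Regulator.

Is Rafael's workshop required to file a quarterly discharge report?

Exception (a) requires that assessed value is below $364,500; but assessed value is $401,500, not below $364,500, so (a) is unavailable.
Exception (b) requires that discharge occurs on no more than two days per week; but discharge occurs on five days per week, so (b) is unavailable.
Exception (c) is satisfied on its face — the reportable unit count is 48, meeting the 46 threshold; the facility operates on a batch process. Applying paragraphs (f)–(k): (f) would limit (c) — a current General Clearance is held — but (g) sets (f) aside: (g) operates — a current Provisional Notice is held. (h) would limit (g) — a current Annual Certificate is held — but (i) sets (h) aside: (i) operates — discharge temperature exceeds 35 °C. (j) would limit (i) — the coverage ratio is 52%, meeting the 50% threshold — but (k) sets (j) aside: (k) operates — aggregate throughput is 5,030 units, less than the 6,110 units limit. So (c) applies.
Exception (d)'s conditions are all satisfied: the qualifying period is 65 days, under the 75 days limit; the baseline figure is 806, below the 832 limit; the facility's floor area is 2,900 m², below the 3,000 m² limit. But: (l) is triggered — the registered capacity is 250 units, under the 280 units limit. (m) is inapplicable (no current Category 1 Exemption Letter is held), so (l) stands. So (d) is unavailable.
Exception (e) requires that the compliance score is under 78 points; but the compliance score is 90 points, not under 78 points, so (e) is unavailable.

No — exception (c) applies; Rafael's workshop is not required to file a quarterly discharge report.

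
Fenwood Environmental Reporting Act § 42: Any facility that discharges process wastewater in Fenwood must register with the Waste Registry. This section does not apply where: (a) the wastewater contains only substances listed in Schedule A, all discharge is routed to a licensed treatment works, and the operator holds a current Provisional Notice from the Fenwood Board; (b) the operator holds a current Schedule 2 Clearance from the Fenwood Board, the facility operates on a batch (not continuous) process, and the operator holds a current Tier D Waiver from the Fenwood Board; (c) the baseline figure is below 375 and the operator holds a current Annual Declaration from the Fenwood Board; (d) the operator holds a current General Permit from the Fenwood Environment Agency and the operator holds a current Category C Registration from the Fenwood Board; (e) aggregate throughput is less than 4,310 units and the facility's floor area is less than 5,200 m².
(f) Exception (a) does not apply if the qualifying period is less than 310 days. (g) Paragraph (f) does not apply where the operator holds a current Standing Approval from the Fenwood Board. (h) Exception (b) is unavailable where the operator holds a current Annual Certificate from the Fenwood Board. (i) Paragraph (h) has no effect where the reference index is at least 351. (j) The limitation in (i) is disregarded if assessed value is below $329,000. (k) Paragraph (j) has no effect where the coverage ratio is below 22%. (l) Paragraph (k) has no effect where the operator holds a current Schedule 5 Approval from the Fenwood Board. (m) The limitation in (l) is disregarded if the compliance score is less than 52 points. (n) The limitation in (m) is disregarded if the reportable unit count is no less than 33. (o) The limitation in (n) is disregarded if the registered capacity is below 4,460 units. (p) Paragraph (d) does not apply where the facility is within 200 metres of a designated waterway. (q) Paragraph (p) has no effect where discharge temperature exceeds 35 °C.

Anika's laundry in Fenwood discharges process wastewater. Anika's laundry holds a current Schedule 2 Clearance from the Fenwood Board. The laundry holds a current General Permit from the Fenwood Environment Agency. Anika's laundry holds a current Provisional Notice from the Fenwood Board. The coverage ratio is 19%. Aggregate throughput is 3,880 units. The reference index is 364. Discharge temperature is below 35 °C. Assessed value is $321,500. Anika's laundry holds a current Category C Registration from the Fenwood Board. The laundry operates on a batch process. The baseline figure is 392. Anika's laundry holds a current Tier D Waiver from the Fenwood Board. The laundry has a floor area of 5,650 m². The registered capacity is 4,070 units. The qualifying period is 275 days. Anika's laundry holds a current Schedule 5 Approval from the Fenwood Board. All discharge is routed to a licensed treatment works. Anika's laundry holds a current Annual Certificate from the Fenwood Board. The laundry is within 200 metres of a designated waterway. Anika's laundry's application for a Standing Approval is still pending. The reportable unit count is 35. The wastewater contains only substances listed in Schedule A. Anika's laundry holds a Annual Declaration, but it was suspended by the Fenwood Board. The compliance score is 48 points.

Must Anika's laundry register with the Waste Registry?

Exception (a)'s conditions are all satisfied: the wastewater is Schedule-A-only; discharge is routed to a licensed treatment works; a current Provisional Notice is held. But applying paragraphs (f)–(g): (f) operates against (a): the qualifying period is 275 days, less than the 310 days limit. (g) is not engaged (there is no Standing Approval in force), so (f) stands. (a) is therefore removed.
Exception (b): a current Schedule 2 Clearance is held; the facility operates on a batch process; a current Tier D Waiver is held — every condition holds. Applying paragraphs (h)–(o): (h) would limit (b) — a current Annual Certificate is held — but (i) sets (h) aside: (i) operates against (h): the reference index is 364, meeting the 351 threshold. (j) is triggered (assessed value is $321,500, below the $329,000 limit), but is displaced by (k): (k) is triggered — the coverage ratio is 19%, below the 22% limit. (l) applies (a current Schedule 5 Approval is held), but is itself disapplied by (m): (m) applies — the compliance score is 48 points, less than the 52 points limit. (n) operates (the reportable unit count is 35, meeting the 33 threshold), but is displaced by (o): (o) operates against (n): the registered capacity is 4,070 units, below the 4,460 units limit. (b) remains available.
Exception (c) requires that the baseline figure is below 375; but the baseline figure is 392, not below 375, so (c) is unavailable.
Exception (d) is satisfied on its face — a current General Permit is held; a current Category C Registration is held. But: (p) operates against (d): the laundry is within 200 m of a designated waterway. (q) does not operate here (discharge temperature is below 35 °C), so (p) stands. (d) is therefore removed.
Exception (e) requires that the facility's floor area is less than 5,200 m²; but the facility's floor area is 5,650 m², not less than 5,200 m², so (e) is unavailable.

No — exception (b) applies; Anika's laundry is not required to register with the Waste Registry.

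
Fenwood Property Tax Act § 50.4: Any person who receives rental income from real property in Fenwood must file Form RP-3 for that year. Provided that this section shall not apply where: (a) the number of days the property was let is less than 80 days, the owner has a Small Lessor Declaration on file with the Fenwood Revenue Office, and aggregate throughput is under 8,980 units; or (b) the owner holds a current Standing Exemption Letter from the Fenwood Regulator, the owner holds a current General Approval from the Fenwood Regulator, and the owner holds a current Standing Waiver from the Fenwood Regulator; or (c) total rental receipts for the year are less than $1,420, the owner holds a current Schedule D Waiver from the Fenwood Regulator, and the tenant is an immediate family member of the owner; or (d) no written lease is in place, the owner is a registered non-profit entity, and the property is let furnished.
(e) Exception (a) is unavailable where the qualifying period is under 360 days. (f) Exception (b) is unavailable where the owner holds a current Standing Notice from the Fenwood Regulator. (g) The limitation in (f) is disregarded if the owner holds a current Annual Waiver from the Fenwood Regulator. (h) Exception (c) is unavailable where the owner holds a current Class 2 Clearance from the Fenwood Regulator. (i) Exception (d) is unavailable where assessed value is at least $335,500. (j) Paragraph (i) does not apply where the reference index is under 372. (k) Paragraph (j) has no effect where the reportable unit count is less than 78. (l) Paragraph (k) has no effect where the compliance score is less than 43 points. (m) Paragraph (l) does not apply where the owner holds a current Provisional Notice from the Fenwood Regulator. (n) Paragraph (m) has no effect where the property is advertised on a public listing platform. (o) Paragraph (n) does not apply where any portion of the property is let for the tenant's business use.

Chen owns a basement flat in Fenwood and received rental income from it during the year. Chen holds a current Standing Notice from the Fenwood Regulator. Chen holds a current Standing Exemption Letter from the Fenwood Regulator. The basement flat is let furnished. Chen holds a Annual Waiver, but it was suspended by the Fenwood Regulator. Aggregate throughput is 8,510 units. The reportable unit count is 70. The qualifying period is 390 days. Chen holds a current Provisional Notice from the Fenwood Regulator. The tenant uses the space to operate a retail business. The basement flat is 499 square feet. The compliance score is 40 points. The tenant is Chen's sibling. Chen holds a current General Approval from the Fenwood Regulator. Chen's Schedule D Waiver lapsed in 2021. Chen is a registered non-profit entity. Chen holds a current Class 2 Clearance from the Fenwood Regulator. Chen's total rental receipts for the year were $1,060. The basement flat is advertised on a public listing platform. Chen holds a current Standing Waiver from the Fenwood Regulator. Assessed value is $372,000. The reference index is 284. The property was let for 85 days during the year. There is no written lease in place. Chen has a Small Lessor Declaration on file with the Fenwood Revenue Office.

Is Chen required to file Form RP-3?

Exception (a) requires that the number of days the property was let is less than 80 days; but the number of days the property was let is 85 days, not less than 80 days, so (a) is unavailable.
All of (b)'s requirements are met (a current Standing Exemption Letter is held; a current General Approval is held; a current Standing Waiver is held). However, paragraphs (f)–(g) must be considered: (f) operates against (b): a current Standing Notice is held. (g), which would lift (f), is inapplicable — the Annual Waiver is not current. Exception (b) does not apply.
Exception (c) does not apply: the Schedule D Waiver is not current.
Exception (d) is satisfied on its face — there is no written lease; Chen is a registered non-profit; the property is let furnished. Turning to paragraphs (i)–(o): (i) is engaged — assessed value is $372,000, meeting the $335,500 threshold. (j) would limit (i) — the reference index is 284, under the 372 limit — but (k) sets (j) aside: (k) operates — the reportable unit count is 70, less than the 78 limit. (l) is engaged (the compliance score is 40 points, less than the 43 points limit), but is set aside by (m): (m) operates against (l): a current Provisional Notice is held. (n) applies (the property is publicly advertised), but yields to (o): (o) applies — the space is let for business use. (d) is therefore removed.
No exception applies. The general rule governs.

Yes — Chen must file Form RP-3.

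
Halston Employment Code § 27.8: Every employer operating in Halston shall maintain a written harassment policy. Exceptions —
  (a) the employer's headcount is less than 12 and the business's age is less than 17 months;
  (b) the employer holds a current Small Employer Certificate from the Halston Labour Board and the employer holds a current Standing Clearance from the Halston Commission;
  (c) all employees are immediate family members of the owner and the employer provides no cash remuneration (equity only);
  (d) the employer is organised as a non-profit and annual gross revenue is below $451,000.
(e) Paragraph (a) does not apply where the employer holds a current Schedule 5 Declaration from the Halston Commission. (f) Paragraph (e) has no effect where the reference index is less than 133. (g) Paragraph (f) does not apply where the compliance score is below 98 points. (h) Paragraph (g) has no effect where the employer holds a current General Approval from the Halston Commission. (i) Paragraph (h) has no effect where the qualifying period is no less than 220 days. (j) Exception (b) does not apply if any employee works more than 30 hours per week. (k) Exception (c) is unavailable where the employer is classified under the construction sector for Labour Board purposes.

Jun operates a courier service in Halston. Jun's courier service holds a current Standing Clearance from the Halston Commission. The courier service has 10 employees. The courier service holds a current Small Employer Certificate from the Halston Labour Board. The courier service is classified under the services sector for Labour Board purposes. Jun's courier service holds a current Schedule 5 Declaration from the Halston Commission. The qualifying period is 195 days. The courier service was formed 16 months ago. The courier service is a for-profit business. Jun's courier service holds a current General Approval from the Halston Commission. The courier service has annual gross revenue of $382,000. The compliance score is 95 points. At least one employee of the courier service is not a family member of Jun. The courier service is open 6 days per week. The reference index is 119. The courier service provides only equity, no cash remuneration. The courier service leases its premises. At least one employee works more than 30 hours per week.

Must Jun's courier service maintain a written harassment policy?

No — exception (a) applies; Jun's courier service is not required to maintain a written harassment policy.

Exception (a)'s conditions are all satisfied: the employer's headcount is 10, less than the 12 limit; the business's age is 16 months, less than the 17 months limit. As to paragraphs (e)–(i): (e) is engaged (a current Schedule 5 Declaration is held), but is set aside by (f): (f) is triggered — the reference index is 119, less than the 133 limit. (g) would limit (f) — the compliance score is 95 points, below the 98 points limit — but (h) sets (g) aside: (h) operates against (g): a current General Approval is held. (i) does not operate here (the qualifying period is 195 days, short of 220 days), so (h) stands. So (a) applies.
Exception (b): a current Small Employer Certificate is held; a current Standing Clearance is held — every condition holds. Turning to paragraph (j): (j) is engaged — at least one employee exceeds 30 hours/week. So (b) is unavailable.
Exception (c) requires that all employees are immediate family members of the owner; but at least one employee is not a family member, so (c) is unavailable.
Exception (d) requires that the employer is organised as a non-profit; but the employer is for-profit, so (d) is unavailable.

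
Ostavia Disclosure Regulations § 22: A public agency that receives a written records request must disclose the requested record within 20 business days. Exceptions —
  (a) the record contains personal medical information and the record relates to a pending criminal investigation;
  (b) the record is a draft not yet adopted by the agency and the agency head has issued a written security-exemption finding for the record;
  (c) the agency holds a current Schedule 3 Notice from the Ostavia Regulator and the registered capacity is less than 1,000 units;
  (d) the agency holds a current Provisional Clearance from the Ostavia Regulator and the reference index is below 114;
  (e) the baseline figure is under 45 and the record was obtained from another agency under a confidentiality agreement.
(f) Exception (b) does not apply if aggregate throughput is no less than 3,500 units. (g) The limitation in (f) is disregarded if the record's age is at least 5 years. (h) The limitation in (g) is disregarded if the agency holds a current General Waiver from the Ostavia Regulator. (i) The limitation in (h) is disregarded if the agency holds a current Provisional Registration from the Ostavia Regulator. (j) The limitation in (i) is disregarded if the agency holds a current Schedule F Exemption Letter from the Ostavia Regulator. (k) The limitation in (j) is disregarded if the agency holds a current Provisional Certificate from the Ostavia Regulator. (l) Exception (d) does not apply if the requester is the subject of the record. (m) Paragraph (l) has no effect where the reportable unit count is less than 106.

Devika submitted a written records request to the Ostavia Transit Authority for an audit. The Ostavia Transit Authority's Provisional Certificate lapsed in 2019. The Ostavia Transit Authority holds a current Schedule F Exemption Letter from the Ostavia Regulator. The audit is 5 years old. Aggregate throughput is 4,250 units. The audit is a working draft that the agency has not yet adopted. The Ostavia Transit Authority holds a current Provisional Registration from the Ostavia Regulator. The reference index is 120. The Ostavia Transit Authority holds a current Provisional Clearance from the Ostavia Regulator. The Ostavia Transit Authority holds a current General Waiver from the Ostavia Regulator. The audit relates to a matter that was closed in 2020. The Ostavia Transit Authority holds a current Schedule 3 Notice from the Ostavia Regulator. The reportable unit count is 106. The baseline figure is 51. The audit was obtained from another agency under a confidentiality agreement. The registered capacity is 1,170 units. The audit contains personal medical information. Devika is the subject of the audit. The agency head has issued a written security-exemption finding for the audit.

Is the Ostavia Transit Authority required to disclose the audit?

Exception (a) requires that the record relates to a pending criminal investigation; but the audit relates to a closed matter, so (a) is unavailable.
All of (b)'s requirements are met (the audit is an unadopted draft; a written security-exemption finding has been issued). But: (f) operates against (b): aggregate throughput is 4,250 units, meeting the 3,500 units threshold. (g) is engaged (the record's age is 5 years, meeting the 5 years threshold), but is overridden by (h): (h) operates against (g): a current General Waiver is held. (i) would limit (h) — a current Provisional Registration is held — but (j) sets (i) aside: (j) is engaged — a current Schedule F Exemption Letter is held. (k), which would lift (j), is not engaged — the Provisional Certificate is not current. So (b) is unavailable.
Exception (c) fails — the registered capacity is 1,170 units, not less than 1,000 units.
Exception (d) requires that the reference index is below 114; but the reference index is 120, not below 114, so (d) is unavailable.
Exception (e) does not apply: the baseline figure is 51, not under 45.
No exception is made out. the Ostavia Transit Authority falls within the general rule.

Yes — the Ostavia Transit Authority must disclose the audit.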